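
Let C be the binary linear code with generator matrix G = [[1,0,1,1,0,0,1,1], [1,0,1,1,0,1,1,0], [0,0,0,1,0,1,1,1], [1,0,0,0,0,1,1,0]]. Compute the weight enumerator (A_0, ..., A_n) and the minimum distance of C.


Weight distribution: A_0 = 1, A_2 = 4, A_3 = 6, A_4 = 3, A_5 = 2. Minimum distance d = 2.

Enumerate all 2^4 = 16 messages m ∈ F_2^4.
For each, compute codeword c = mG in F_2^8, then tally its weight.
  m = 0000 → c = 00000000, weight = 0.
  m = 1000 → c = 10110011, weight = 5.
  m = 0100 → c = 10110110, weight = 5.
  m = 1100 → c = 00000101, weight = 2.
  m = 0010 → c = 00010111, weight = 4.
  m = 1010 → c = 10100100, weight = 3.
  m = 0110 → c = 10100001, weight = 3.
  m = 1110 → c = 00010010, weight = 2.
  m = 0001 → c = 10000110, weight = 3.
  m = 1001 → c = 00110101, weight = 4.
  m = 0101 → c = 00110000, weight = 2.
  m = 1101 → c = 10000011, weight = 3.
  m = 0011 → c = 10010001, weight = 3.
  m = 1011 → c = 00100010, weight = 2.
  m = 0111 → c = 00100111, weight = 4.
  m = 1111 → c = 10010100, weight = 3.
Tally weights:
  weight 0: 1 codewords.
  weight 2: 4 codewords.
  weight 3: 6 codewords.
  weight 4: 3 codewords.
  weight 5: 2 codewords.
Minimum distance d = smallest w > 0 with A_w > 0 = 2.
Sanity: Σ A_w = 16 = 2^4 = 16 ✓.


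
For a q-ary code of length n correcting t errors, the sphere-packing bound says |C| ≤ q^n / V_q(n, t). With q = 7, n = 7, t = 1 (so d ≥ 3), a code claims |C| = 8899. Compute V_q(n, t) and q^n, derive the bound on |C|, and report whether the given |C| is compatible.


V_q(n, t) = 43, q^n = 823543, Hamming bound = 19152, |C| = 8899 ≤ bound (satisfied).

Step 1: Compute V_q(n, t) = Σ_{j=0}^1 C(n, j) (q−1)^j.
  j = 0: C(7,0)·(6)^0 = 1·1 = 1.
  j = 1: C(7,1)·(6)^1 = 7·6 = 42.
  V_q(n, t) = 1 + 42 = 43.
Step 2: q^n = 7^7 = 823543.
Step 3: Hamming bound ⌊q^n / V_q(n,t)⌋ = ⌊823543/43⌋ = 19152.
Step 4: Compare |C| = 8899 to 19152: satisfied.
The claimed |C| lies below the Hamming bound.


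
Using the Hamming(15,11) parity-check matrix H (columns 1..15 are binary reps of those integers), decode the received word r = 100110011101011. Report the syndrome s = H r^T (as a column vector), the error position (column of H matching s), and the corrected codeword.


s = (0, 1, 1, 0)^T, error position = 6, corrected codeword c = 100111011101011

Compute s = H r^T mod 2 one row at a time:
  s_1 = 1 + 1 + 1 + 0 + 1 + 0 + 1 + 1 = 6 ≡ 0 (mod 2).
  s_2 = 1 + 1 + 0 + 0 + 1 + 0 + 1 + 1 = 5 ≡ 1 (mod 2).
  s_3 = 0 + 0 + 0 + 0 + 1 + 0 + 1 + 1 = 3 ≡ 1 (mod 2).
  s_4 = 1 + 0 + 1 + 0 + 1 + 0 + 0 + 1 = 4 ≡ 0 (mod 2).
s = (0, 1, 1, 0)^T — this equals column 6 of H (binary 0110), so error is at position 6.
Correct: flip bit 6 of r = 100110011101011 to get c = 100111011101011.


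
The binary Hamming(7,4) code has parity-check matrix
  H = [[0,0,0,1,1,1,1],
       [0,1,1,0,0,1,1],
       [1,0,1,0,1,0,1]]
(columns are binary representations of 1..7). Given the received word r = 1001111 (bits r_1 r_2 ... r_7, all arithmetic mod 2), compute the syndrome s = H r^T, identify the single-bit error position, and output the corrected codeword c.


s = (0, 0, 1)^T, error position = 1, corrected codeword c = 0001111

Compute s = H r^T mod 2 one row at a time:
  s_1 = 1 + 1 + 1 + 1 = 4 ≡ 0 (mod 2).
  s_2 = 0 + 0 + 1 + 1 = 2 ≡ 0 (mod 2).
  s_3 = 1 + 0 + 1 + 1 = 3 ≡ 1 (mod 2).
s = (0, 0, 1)^T — this equals column 1 of H (binary 001), so error is at position 1.
Correct: flip bit 1 of r = 1001111 to get c = 0001111.


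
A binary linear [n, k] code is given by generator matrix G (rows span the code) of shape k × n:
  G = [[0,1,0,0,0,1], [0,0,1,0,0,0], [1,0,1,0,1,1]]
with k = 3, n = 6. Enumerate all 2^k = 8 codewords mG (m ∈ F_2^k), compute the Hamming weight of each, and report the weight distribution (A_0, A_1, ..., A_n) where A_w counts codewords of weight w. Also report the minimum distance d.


Weight distribution: A_0 = 1, A_1 = 1, A_2 = 1, A_3 = 3, A_4 = 2. Minimum distance d = 1.

Enumerate all 2^3 = 8 messages m ∈ F_2^3.
For each, compute codeword c = mG in F_2^6, then tally its weight.
  m = 000 → c = 000000, weight = 0.
  m = 100 → c = 010001, weight = 2.
  m = 010 → c = 001000, weight = 1.
  m = 110 → c = 011001, weight = 3.
  m = 001 → c = 101011, weight = 4.
  m = 101 → c = 111010, weight = 4.
  m = 011 → c = 100011, weight = 3.
  m = 111 → c = 110010, weight = 3.
Tally weights:
  weight 0: 1 codewords.
  weight 1: 1 codewords.
  weight 2: 1 codewords.
  weight 3: 3 codewords.
  weight 4: 2 codewords.
Minimum distance d = smallest w > 0 with A_w > 0 = 1.
Sanity: Σ A_w = 8 = 2^3 = 8 ✓.


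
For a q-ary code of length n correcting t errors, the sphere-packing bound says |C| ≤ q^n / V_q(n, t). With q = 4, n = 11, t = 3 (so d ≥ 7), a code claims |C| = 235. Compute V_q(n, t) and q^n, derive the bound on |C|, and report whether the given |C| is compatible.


V_q(n, t) = 4984, q^n = 4194304, Hamming bound = 841, |C| = 235 ≤ bound (satisfied).

Step 1: Compute V_q(n, t) = Σ_{j=0}^3 C(n, j) (q−1)^j.
  j = 0: C(11,0)·(3)^0 = 1·1 = 1.
  j = 1: C(11,1)·(3)^1 = 11·3 = 33.
  j = 2: C(11,2)·(3)^2 = 55·9 = 495.
  j = 3: C(11,3)·(3)^3 = 165·27 = 4455.
  V_q(n, t) = 1 + 33 + 495 + 4455 = 4984.
Step 2: q^n = 4^11 = 4194304.
Step 3: Hamming bound ⌊q^n / V_q(n,t)⌋ = ⌊4194304/4984⌋ = 841.
Step 4: Compare |C| = 235 to 841: satisfied.
The claimed |C| lies below the Hamming bound.


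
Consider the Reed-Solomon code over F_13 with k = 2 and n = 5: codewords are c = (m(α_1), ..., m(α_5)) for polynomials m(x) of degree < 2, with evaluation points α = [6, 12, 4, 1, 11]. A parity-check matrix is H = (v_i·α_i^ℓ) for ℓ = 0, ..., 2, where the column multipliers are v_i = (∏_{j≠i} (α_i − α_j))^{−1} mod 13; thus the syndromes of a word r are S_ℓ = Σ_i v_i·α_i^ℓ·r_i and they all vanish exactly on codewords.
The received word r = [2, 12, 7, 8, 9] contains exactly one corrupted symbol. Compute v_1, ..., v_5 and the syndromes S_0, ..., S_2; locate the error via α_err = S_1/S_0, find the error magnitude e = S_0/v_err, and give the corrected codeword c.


S = (8, 5, 8), error at position 2, error magnitude e = 12, c = [2, 0, 7, 8, 9].

Step 1: column multipliers v_i = (∏_{j≠i}(α_i − α_j))^{−1} mod 13.
  i = 1 (α = 6): (6−12)(6−4)(6−1)(6−11) = (−6)·2·5·(−5) = 300 ≡ 1, so v_1 = 1^{−1} = 1 (mod 13).
  i = 2 (α = 12): (12−6)(12−4)(12−1)(12−11) = 6·8·11·1 = 528 ≡ 8, so v_2 = 8^{−1} = 5 (mod 13).
  i = 3 (α = 4): (4−6)(4−12)(4−1)(4−11) = (−2)·(−8)·3·(−7) = −336 ≡ 2, so v_3 = 2^{−1} = 7 (mod 13).
  i = 4 (α = 1): (1−6)(1−12)(1−4)(1−11) = (−5)·(−11)·(−3)·(−10) = 1650 ≡ 12, so v_4 = 12^{−1} = 12 (mod 13).
  i = 5 (α = 11): (11−6)(11−12)(11−4)(11−1) = 5·(−1)·7·10 = −350 ≡ 1, so v_5 = 1^{−1} = 1 (mod 13).
  v = [1, 5, 7, 12, 1].
Step 2: syndromes of r = [2, 12, 7, 8, 9] (all sums mod 13).
  S_0 = Σ v_i r_i = 1·2 + 5·12 + 7·7 + 12·8 + 1·9 = 216 ≡ 8.
  S_1 = Σ v_i α_i r_i = 1·6·2 + 5·12·12 + 7·4·7 + 12·1·8 + 1·11·9 = 1123 ≡ 5.
  α_i^2 mod 13 = [10, 1, 3, 1, 4].
  S_2 = Σ v_i α_i^2 r_i = 1·10·2 + 5·1·12 + 7·3·7 + 12·1·8 + 1·4·9 = 359 ≡ 8.
  S = (8, 5, 8) ≠ 0, so r is not a codeword (an error is present).
Step 3: locate the error. For a single error e at position i, S_ℓ = v_i·e·α_i^ℓ, so α_err = S_1/S_0.
  S_0^{−1} = 8^{−1} = 5 (mod 13), so α_err = 5·5 = 25 ≡ 12 = α_2. Error position i = 2.
  Consistency check: S_2/S_1 = 8·8 = 64 ≡ 12 = α_err ✓ (single-error assumption holds).
Step 4: error magnitude e = S_0/v_2 = S_0·∏_{j≠2}(α_2 − α_j) = 8·8 = 64 ≡ 12 (mod 13).
Step 5: correct position 2: c_2 = r_2 − e = 12 − 12 ≡ 0 (mod 13). Hence c = [2, 0, 7, 8, 9].
  Check: interpolating c through the α_i gives m(x) = 4 + 4·x (degree < 2) with m(α_i) = c_i for every i, so c is indeed a codeword.


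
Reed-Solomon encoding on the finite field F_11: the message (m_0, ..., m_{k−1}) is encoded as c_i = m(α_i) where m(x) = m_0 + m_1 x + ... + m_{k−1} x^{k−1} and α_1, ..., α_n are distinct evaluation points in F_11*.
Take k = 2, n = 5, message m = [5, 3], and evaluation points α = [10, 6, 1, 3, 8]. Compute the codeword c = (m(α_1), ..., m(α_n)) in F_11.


c = [2, 1, 8, 3, 7]

Message polynomial: m(x) = 5 + 3·x (mod 11).
For each evaluation point α_i, compute m(α_i) mod 11:
  α_1 = 10: Horner steps 3 → 2, so m(10) = 2.
  α_2 = 6: Horner steps 3 → 1, so m(6) = 1.
  α_3 = 1: Horner steps 3 → 8, so m(1) = 8.
  α_4 = 3: Horner steps 3 → 3, so m(3) = 3.
  α_5 = 8: Horner steps 3 → 7, so m(8) = 7.
Codeword c = [2, 1, 8, 3, 7] ∈ F_11^5.


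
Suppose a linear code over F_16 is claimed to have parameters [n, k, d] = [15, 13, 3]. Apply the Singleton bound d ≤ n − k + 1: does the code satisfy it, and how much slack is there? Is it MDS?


Singleton RHS = n − k + 1 = 3, slack = 0, bound satisfied, MDS.

Singleton bound: d ≤ n − k + 1.
Here n = 15, k = 13, so n − k + 1 = 3.
Given d = 3, check d ≤ 3: YES.
Slack = (n − k + 1) − d = 0.
The code is MDS (slack = 0).
Description: the claimed parameters are [15, 13, 3]_16; such a code would be MDS (meets Singleton bound).


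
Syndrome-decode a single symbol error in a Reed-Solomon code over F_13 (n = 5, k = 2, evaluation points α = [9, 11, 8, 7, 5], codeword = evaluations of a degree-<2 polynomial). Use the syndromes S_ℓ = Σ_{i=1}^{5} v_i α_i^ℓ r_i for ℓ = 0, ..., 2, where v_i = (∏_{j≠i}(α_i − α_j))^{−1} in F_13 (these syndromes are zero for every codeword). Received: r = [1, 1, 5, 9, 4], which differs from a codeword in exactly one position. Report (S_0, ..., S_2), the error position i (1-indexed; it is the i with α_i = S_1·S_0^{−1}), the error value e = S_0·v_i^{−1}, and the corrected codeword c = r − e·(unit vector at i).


S = (8, 10, 6), error at position 2, error magnitude e = 8, c = [1, 6, 5, 9, 4].

Step 1: column multipliers v_i = (∏_{j≠i}(α_i − α_j))^{−1} mod 13.
  i = 1 (α = 9): (9−11)(9−8)(9−7)(9−5) = (−2)·1·2·4 = −16 ≡ 10, so v_1 = 10^{−1} = 4 (mod 13).
  i = 2 (α = 11): (11−9)(11−8)(11−7)(11−5) = 2·3·4·6 = 144 ≡ 1, so v_2 = 1^{−1} = 1 (mod 13).
  i = 3 (α = 8): (8−9)(8−11)(8−7)(8−5) = (−1)·(−3)·1·3 = 9 ≡ 9, so v_3 = 9^{−1} = 3 (mod 13).
  i = 4 (α = 7): (7−9)(7−11)(7−8)(7−5) = (−2)·(−4)·(−1)·2 = −16 ≡ 10, so v_4 = 10^{−1} = 4 (mod 13).
  i = 5 (α = 5): (5−9)(5−11)(5−8)(5−7) = (−4)·(−6)·(−3)·(−2) = 144 ≡ 1, so v_5 = 1^{−1} = 1 (mod 13).
  v = [4, 1, 3, 4, 1].
Step 2: syndromes of r = [1, 1, 5, 9, 4] (all sums mod 13).
  S_0 = Σ v_i r_i = 4·1 + 1·1 + 3·5 + 4·9 + 1·4 = 60 ≡ 8.
  S_1 = Σ v_i α_i r_i = 4·9·1 + 1·11·1 + 3·8·5 + 4·7·9 + 1·5·4 = 439 ≡ 10.
  α_i^2 mod 13 = [3, 4, 12, 10, 12].
  S_2 = Σ v_i α_i^2 r_i = 4·3·1 + 1·4·1 + 3·12·5 + 4·10·9 + 1·12·4 = 604 ≡ 6.
  S = (8, 10, 6) ≠ 0, so r is not a codeword (an error is present).
Step 3: locate the error. For a single error e at position i, S_ℓ = v_i·e·α_i^ℓ, so α_err = S_1/S_0.
  S_0^{−1} = 8^{−1} = 5 (mod 13), so α_err = 10·5 = 50 ≡ 11 = α_2. Error position i = 2.
  Consistency check: S_2/S_1 = 6·4 = 24 ≡ 11 = α_err ✓ (single-error assumption holds).
Step 4: error magnitude e = S_0/v_2 = S_0·∏_{j≠2}(α_2 − α_j) = 8·1 = 8 ≡ 8 (mod 13).
Step 5: correct position 2: c_2 = r_2 − e = 1 − 8 ≡ 6 (mod 13). Hence c = [1, 6, 5, 9, 4].
  Check: interpolating c through the α_i gives m(x) = 11 + 9·x (degree < 2) with m(α_i) = c_i for every i, so c is indeed a codeword.


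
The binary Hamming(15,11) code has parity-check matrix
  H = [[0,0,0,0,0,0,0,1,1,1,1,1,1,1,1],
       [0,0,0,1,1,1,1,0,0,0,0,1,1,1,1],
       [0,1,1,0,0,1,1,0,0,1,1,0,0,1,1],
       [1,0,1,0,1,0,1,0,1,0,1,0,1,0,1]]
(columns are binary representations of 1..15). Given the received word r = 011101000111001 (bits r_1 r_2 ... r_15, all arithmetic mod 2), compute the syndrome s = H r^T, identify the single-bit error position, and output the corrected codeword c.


s = (0, 0, 0, 1)^T, error position = 1, corrected codeword c = 111101000111001

Compute s = H r^T mod 2 one row at a time:
  s_1 = 0 + 0 + 1 + 1 + 1 + 0 + 0 + 1 = 4 ≡ 0 (mod 2).
  s_2 = 1 + 0 + 1 + 0 + 1 + 0 + 0 + 1 = 4 ≡ 0 (mod 2).
  s_3 = 1 + 1 + 1 + 0 + 1 + 1 + 0 + 1 = 6 ≡ 0 (mod 2).
  s_4 = 0 + 1 + 0 + 0 + 0 + 1 + 0 + 1 = 3 ≡ 1 (mod 2).
s = (0, 0, 0, 1)^T — this equals column 1 of H (binary 0001), so error is at position 1.
Correct: flip bit 1 of r = 011101000111001 to get c = 111101000111001.


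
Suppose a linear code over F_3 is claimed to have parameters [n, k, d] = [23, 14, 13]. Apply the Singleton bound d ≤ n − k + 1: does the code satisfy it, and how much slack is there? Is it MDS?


Singleton RHS = n − k + 1 = 10, slack = -3, bound violated (no such code; not MDS).

Singleton bound: d ≤ n − k + 1.
Here n = 23, k = 14, so n − k + 1 = 10.
Given d = 13, check d ≤ 10: NO.
Slack = (n − k + 1) − d = -3.
The slack is negative: d = 13 exceeds n − k + 1 = 10 by 3, so the Singleton bound is violated and no linear [23, 14, 13]_3 code can exist. In particular it is not MDS (MDS requires d = n − k + 1 exactly).
Description: the claimed parameters are [23, 14, 13]_3; such a code would be impossible (violates the Singleton bound).


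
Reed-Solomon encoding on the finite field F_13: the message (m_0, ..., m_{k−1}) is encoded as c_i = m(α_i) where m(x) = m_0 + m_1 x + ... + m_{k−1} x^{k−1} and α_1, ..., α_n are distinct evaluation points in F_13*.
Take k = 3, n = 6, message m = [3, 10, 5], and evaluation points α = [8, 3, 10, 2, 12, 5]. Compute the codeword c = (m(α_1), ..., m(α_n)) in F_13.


c = [0, 0, 5, 4, 11, 9]

Message polynomial: m(x) = 3 + 10·x + 5·x^2 (mod 13).
For each evaluation point α_i, compute m(α_i) mod 13:
  α_1 = 8: Horner steps 5 → 11 → 0, so m(8) = 0.
  α_2 = 3: Horner steps 5 → 12 → 0, so m(3) = 0.
  α_3 = 10: Horner steps 5 → 8 → 5, so m(10) = 5.
  α_4 = 2: Horner steps 5 → 7 → 4, so m(2) = 4.
  α_5 = 12: Horner steps 5 → 5 → 11, so m(12) = 11.
  α_6 = 5: Horner steps 5 → 9 → 9, so m(5) = 9.
Codeword c = [0, 0, 5, 4, 11, 9] ∈ F_13^6.


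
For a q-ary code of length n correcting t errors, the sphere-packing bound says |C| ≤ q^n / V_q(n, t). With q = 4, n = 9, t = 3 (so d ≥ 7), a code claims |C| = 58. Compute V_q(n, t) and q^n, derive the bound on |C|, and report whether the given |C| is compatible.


V_q(n, t) = 2620, q^n = 262144, Hamming bound = 100, |C| = 58 ≤ bound (satisfied).

Step 1: Compute V_q(n, t) = Σ_{j=0}^3 C(n, j) (q−1)^j.
  j = 0: C(9,0)·(3)^0 = 1·1 = 1.
  j = 1: C(9,1)·(3)^1 = 9·3 = 27.
  j = 2: C(9,2)·(3)^2 = 36·9 = 324.
  j = 3: C(9,3)·(3)^3 = 84·27 = 2268.
  V_q(n, t) = 1 + 27 + 324 + 2268 = 2620.
Step 2: q^n = 4^9 = 262144.
Step 3: Hamming bound ⌊q^n / V_q(n,t)⌋ = ⌊262144/2620⌋ = 100.
Step 4: Compare |C| = 58 to 100: satisfied.
The claimed |C| lies below the Hamming bound.


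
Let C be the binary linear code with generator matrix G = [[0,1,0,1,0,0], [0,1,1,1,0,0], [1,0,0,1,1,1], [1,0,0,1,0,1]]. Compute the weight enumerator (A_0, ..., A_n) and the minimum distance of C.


Weight distribution: A_0 = 1, A_1 = 2, A_2 = 2, A_3 = 4, A_4 = 5, A_5 = 2. Minimum distance d = 1.

Enumerate all 2^4 = 16 messages m ∈ F_2^4.
For each, compute codeword c = mG in F_2^6, then tally its weight.
  m = 0000 → c = 000000, weight = 0.
  m = 1000 → c = 010100, weight = 2.
  m = 0100 → c = 011100, weight = 3.
  m = 1100 → c = 001000, weight = 1.
  m = 0010 → c = 100111, weight = 4.
  m = 1010 → c = 110011, weight = 4.
  m = 0110 → c = 111011, weight = 5.
  m = 1110 → c = 101111, weight = 5.
  m = 0001 → c = 100101, weight = 3.
  m = 1001 → c = 110001, weight = 3.
  m = 0101 → c = 111001, weight = 4.
  m = 1101 → c = 101101, weight = 4.
  m = 0011 → c = 000010, weight = 1.
  m = 1011 → c = 010110, weight = 3.
  m = 0111 → c = 011110, weight = 4.
  m = 1111 → c = 001010, weight = 2.
Tally weights:
  weight 0: 1 codewords.
  weight 1: 2 codewords.
  weight 2: 2 codewords.
  weight 3: 4 codewords.
  weight 4: 5 codewords.
  weight 5: 2 codewords.
Minimum distance d = smallest w > 0 with A_w > 0 = 1.
Sanity: Σ A_w = 16 = 2^4 = 16 ✓.


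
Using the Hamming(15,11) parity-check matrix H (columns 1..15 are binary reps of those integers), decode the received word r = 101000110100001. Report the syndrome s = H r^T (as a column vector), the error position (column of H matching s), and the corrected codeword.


s = (1, 0, 0, 0)^T, error position = 8, corrected codeword c = 101000100100001

Compute s = H r^T mod 2 one row at a time:
  s_1 = 1 + 0 + 1 + 0 + 0 + 0 + 0 + 1 = 3 ≡ 1 (mod 2).
  s_2 = 0 + 0 + 0 + 1 + 0 + 0 + 0 + 1 = 2 ≡ 0 (mod 2).
  s_3 = 0 + 1 + 0 + 1 + 1 + 0 + 0 + 1 = 4 ≡ 0 (mod 2).
  s_4 = 1 + 1 + 0 + 1 + 0 + 0 + 0 + 1 = 4 ≡ 0 (mod 2).
s = (1, 0, 0, 0)^T — this equals column 8 of H (binary 1000), so error is at position 8.
Correct: flip bit 8 of r = 101000110100001 to get c = 101000100100001.


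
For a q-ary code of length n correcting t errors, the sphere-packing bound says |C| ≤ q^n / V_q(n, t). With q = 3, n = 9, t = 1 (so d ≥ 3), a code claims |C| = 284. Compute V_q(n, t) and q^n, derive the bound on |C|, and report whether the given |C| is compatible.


V_q(n, t) = 19, q^n = 19683, Hamming bound = 1035, |C| = 284 ≤ bound (satisfied).

Step 1: Compute V_q(n, t) = Σ_{j=0}^1 C(n, j) (q−1)^j.
  j = 0: C(9,0)·(2)^0 = 1·1 = 1.
  j = 1: C(9,1)·(2)^1 = 9·2 = 18.
  V_q(n, t) = 1 + 18 = 19.
Step 2: q^n = 3^9 = 19683.
Step 3: Hamming bound ⌊q^n / V_q(n,t)⌋ = ⌊19683/19⌋ = 1035.
Step 4: Compare |C| = 284 to 1035: satisfied.
The claimed |C| lies below the Hamming bound.


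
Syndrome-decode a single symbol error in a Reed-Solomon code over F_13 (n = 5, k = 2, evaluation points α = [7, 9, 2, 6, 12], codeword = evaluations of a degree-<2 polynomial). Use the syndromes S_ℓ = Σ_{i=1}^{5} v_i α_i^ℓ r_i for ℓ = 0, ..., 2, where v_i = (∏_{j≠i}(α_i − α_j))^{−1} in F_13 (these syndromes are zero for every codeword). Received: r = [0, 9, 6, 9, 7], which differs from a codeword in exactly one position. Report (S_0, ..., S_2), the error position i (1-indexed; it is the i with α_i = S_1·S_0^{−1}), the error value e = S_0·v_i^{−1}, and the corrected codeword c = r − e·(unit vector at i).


S = (10, 12, 4), error at position 2, error magnitude e = 1, c = [0, 8, 6, 9, 7].

Step 1: column multipliers v_i = (∏_{j≠i}(α_i − α_j))^{−1} mod 13.
  i = 1 (α = 7): (7−9)(7−2)(7−6)(7−12) = (−2)·5·1·(−5) = 50 ≡ 11, so v_1 = 11^{−1} = 6 (mod 13).
  i = 2 (α = 9): (9−7)(9−2)(9−6)(9−12) = 2·7·3·(−3) = −126 ≡ 4, so v_2 = 4^{−1} = 10 (mod 13).
  i = 3 (α = 2): (2−7)(2−9)(2−6)(2−12) = (−5)·(−7)·(−4)·(−10) = 1400 ≡ 9, so v_3 = 9^{−1} = 3 (mod 13).
  i = 4 (α = 6): (6−7)(6−9)(6−2)(6−12) = (−1)·(−3)·4·(−6) = −72 ≡ 6, so v_4 = 6^{−1} = 11 (mod 13).
  i = 5 (α = 12): (12−7)(12−9)(12−2)(12−6) = 5·3·10·6 = 900 ≡ 3, so v_5 = 3^{−1} = 9 (mod 13).
  v = [6, 10, 3, 11, 9].
Step 2: syndromes of r = [0, 9, 6, 9, 7] (all sums mod 13).
  S_0 = Σ v_i r_i = 6·0 + 10·9 + 3·6 + 11·9 + 9·7 = 270 ≡ 10.
  S_1 = Σ v_i α_i r_i = 6·7·0 + 10·9·9 + 3·2·6 + 11·6·9 + 9·12·7 = 2196 ≡ 12.
  α_i^2 mod 13 = [10, 3, 4, 10, 1].
  S_2 = Σ v_i α_i^2 r_i = 6·10·0 + 10·3·9 + 3·4·6 + 11·10·9 + 9·1·7 = 1395 ≡ 4.
  S = (10, 12, 4) ≠ 0, so r is not a codeword (an error is present).
Step 3: locate the error. For a single error e at position i, S_ℓ = v_i·e·α_i^ℓ, so α_err = S_1/S_0.
  S_0^{−1} = 10^{−1} = 4 (mod 13), so α_err = 12·4 = 48 ≡ 9 = α_2. Error position i = 2.
  Consistency check: S_2/S_1 = 4·12 = 48 ≡ 9 = α_err ✓ (single-error assumption holds).
Step 4: error magnitude e = S_0/v_2 = S_0·∏_{j≠2}(α_2 − α_j) = 10·4 = 40 ≡ 1 (mod 13).
Step 5: correct position 2: c_2 = r_2 − e = 9 − 1 ≡ 8 (mod 13). Hence c = [0, 8, 6, 9, 7].
  Check: interpolating c through the α_i gives m(x) = 11 + 4·x (degree < 2) with m(α_i) = c_i for every i, so c is indeed a codeword.


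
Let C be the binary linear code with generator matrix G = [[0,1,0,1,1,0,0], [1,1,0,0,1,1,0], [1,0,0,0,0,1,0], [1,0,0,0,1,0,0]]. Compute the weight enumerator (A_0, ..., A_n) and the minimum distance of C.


Weight distribution: A_0 = 1, A_1 = 1, A_2 = 6, A_3 = 6, A_4 = 1, A_5 = 1. Minimum distance d = 1.

Enumerate all 2^4 = 16 messages m ∈ F_2^4.
For each, compute codeword c = mG in F_2^7, then tally its weight.
  m = 0000 → c = 0000000, weight = 0.
  m = 1000 → c = 0101100, weight = 3.
  m = 0100 → c = 1100110, weight = 4.
  m = 1100 → c = 1001010, weight = 3.
  m = 0010 → c = 1000010, weight = 2.
  m = 1010 → c = 1101110, weight = 5.
  m = 0110 → c = 0100100, weight = 2.
  m = 1110 → c = 0001000, weight = 1.
  m = 0001 → c = 1000100, weight = 2.
  m = 1001 → c = 1101000, weight = 3.
  m = 0101 → c = 0100010, weight = 2.
  m = 1101 → c = 0001110, weight = 3.
  m = 0011 → c = 0000110, weight = 2.
  m = 1011 → c = 0101010, weight = 3.
  m = 0111 → c = 1100000, weight = 2.
  m = 1111 → c = 1001100, weight = 3.
Tally weights:
  weight 0: 1 codewords.
  weight 1: 1 codewords.
  weight 2: 6 codewords.
  weight 3: 6 codewords.
  weight 4: 1 codewords.
  weight 5: 1 codewords.
Minimum distance d = smallest w > 0 with A_w > 0 = 1.
Sanity: Σ A_w = 16 = 2^4 = 16 ✓.


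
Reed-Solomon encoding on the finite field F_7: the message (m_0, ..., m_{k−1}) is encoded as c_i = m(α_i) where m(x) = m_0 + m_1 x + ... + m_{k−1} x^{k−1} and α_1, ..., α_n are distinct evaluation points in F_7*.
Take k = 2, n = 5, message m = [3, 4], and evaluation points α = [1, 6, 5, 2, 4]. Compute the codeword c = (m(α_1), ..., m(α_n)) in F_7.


c = [0, 6, 2, 4, 5]

Message polynomial: m(x) = 3 + 4·x (mod 7).
For each evaluation point α_i, compute m(α_i) mod 7:
  α_1 = 1: Horner steps 4 → 0, so m(1) = 0.
  α_2 = 6: Horner steps 4 → 6, so m(6) = 6.
  α_3 = 5: Horner steps 4 → 2, so m(5) = 2.
  α_4 = 2: Horner steps 4 → 4, so m(2) = 4.
  α_5 = 4: Horner steps 4 → 5, so m(4) = 5.
Codeword c = [0, 6, 2, 4, 5] ∈ F_7^5.


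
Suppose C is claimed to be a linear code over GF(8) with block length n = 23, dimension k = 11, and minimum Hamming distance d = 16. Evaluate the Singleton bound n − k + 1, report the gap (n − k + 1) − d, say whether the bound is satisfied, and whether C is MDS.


Singleton RHS = n − k + 1 = 13, slack = -3, bound violated (no such code; not MDS).

Singleton bound: d ≤ n − k + 1.
Here n = 23, k = 11, so n − k + 1 = 13.
Given d = 16, check d ≤ 13: NO.
Slack = (n − k + 1) − d = -3.
The slack is negative: d = 16 exceeds n − k + 1 = 13 by 3, so the Singleton bound is violated and no linear [23, 11, 16]_8 code can exist. In particular it is not MDS (MDS requires d = n − k + 1 exactly).
Description: the claimed parameters are [23, 11, 16]_8; such a code would be impossible (violates the Singleton bound).


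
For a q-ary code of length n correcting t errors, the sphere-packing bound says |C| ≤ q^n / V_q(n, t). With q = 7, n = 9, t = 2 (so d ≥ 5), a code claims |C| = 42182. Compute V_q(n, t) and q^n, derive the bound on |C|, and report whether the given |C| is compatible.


V_q(n, t) = 1351, q^n = 40353607, Hamming bound = 29869, |C| = 42182 > bound (violated).

Step 1: Compute V_q(n, t) = Σ_{j=0}^2 C(n, j) (q−1)^j.
  j = 0: C(9,0)·(6)^0 = 1·1 = 1.
  j = 1: C(9,1)·(6)^1 = 9·6 = 54.
  j = 2: C(9,2)·(6)^2 = 36·36 = 1296.
  V_q(n, t) = 1 + 54 + 1296 = 1351.
Step 2: q^n = 7^9 = 40353607.
Step 3: Hamming bound ⌊q^n / V_q(n,t)⌋ = ⌊40353607/1351⌋ = 29869.
Step 4: Compare |C| = 42182 to 29869: violated.
The claimed |C| lies above the Hamming bound, so no 7-ary code of length 9 with d ≥ 5 can have 42182 codewords.


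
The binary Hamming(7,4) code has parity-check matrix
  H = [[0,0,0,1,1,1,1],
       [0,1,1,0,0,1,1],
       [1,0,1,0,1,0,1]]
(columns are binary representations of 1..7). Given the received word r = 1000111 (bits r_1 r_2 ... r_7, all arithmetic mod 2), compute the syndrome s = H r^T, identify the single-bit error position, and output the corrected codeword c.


s = (1, 0, 1)^T, error position = 5, corrected codeword c = 1000011

Compute s = H r^T mod 2 one row at a time:
  s_1 = 0 + 1 + 1 + 1 = 3 ≡ 1 (mod 2).
  s_2 = 0 + 0 + 1 + 1 = 2 ≡ 0 (mod 2).
  s_3 = 1 + 0 + 1 + 1 = 3 ≡ 1 (mod 2).
s = (1, 0, 1)^T — this equals column 5 of H (binary 101), so error is at position 5.
Correct: flip bit 5 of r = 1000111 to get c = 1000011.


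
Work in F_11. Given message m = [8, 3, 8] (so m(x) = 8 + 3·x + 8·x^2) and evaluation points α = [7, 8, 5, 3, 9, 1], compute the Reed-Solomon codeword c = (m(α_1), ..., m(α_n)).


c = [3, 5, 3, 1, 1, 8]

Message polynomial: m(x) = 8 + 3·x + 8·x^2 (mod 11).
For each evaluation point α_i, compute m(α_i) mod 11:
  α_1 = 7: Horner steps 8 → 4 → 3, so m(7) = 3.
  α_2 = 8: Horner steps 8 → 1 → 5, so m(8) = 5.
  α_3 = 5: Horner steps 8 → 10 → 3, so m(5) = 3.
  α_4 = 3: Horner steps 8 → 5 → 1, so m(3) = 1.
  α_5 = 9: Horner steps 8 → 9 → 1, so m(9) = 1.
  α_6 = 1: Horner steps 8 → 0 → 8, so m(1) = 8.
Codeword c = [3, 5, 3, 1, 1, 8] ∈ F_11^6.


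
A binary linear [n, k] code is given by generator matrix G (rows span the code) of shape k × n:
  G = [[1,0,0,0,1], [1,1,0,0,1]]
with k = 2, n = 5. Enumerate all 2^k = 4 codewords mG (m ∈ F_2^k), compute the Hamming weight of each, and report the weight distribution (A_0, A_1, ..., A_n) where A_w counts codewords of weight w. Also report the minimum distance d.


Weight distribution: A_0 = 1, A_1 = 1, A_2 = 1, A_3 = 1. Minimum distance d = 1.

Enumerate all 2^2 = 4 messages m ∈ F_2^2.
For each, compute codeword c = mG in F_2^5, then tally its weight.
  m = 00 → c = 00000, weight = 0.
  m = 10 → c = 10001, weight = 2.
  m = 01 → c = 11001, weight = 3.
  m = 11 → c = 01000, weight = 1.
Tally weights:
  weight 0: 1 codewords.
  weight 1: 1 codewords.
  weight 2: 1 codewords.
  weight 3: 1 codewords.
Minimum distance d = smallest w > 0 with A_w > 0 = 1.
Sanity: Σ A_w = 4 = 2^2 = 4 ✓.


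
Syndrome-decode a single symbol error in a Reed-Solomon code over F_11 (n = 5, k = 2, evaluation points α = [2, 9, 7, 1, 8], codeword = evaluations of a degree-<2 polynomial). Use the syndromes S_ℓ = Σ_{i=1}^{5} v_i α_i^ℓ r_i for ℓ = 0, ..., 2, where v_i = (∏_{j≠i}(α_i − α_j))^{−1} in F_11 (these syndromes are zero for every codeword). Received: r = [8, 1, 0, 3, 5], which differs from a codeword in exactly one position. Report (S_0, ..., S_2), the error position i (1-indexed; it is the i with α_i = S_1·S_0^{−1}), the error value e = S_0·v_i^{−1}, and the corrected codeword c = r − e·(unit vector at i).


S = (1, 9, 4), error at position 2, error magnitude e = 2, c = [8, 10, 0, 3, 5].

Step 1: column multipliers v_i = (∏_{j≠i}(α_i − α_j))^{−1} mod 11.
  i = 1 (α = 2): (2−9)(2−7)(2−1)(2−8) = (−7)·(−5)·1·(−6) = −210 ≡ 10, so v_1 = 10^{−1} = 10 (mod 11).
  i = 2 (α = 9): (9−2)(9−7)(9−1)(9−8) = 7·2·8·1 = 112 ≡ 2, so v_2 = 2^{−1} = 6 (mod 11).
  i = 3 (α = 7): (7−2)(7−9)(7−1)(7−8) = 5·(−2)·6·(−1) = 60 ≡ 5, so v_3 = 5^{−1} = 9 (mod 11).
  i = 4 (α = 1): (1−2)(1−9)(1−7)(1−8) = (−1)·(−8)·(−6)·(−7) = 336 ≡ 6, so v_4 = 6^{−1} = 2 (mod 11).
  i = 5 (α = 8): (8−2)(8−9)(8−7)(8−1) = 6·(−1)·1·7 = −42 ≡ 2, so v_5 = 2^{−1} = 6 (mod 11).
  v = [10, 6, 9, 2, 6].
Step 2: syndromes of r = [8, 1, 0, 3, 5] (all sums mod 11).
  S_0 = Σ v_i r_i = 10·8 + 6·1 + 9·0 + 2·3 + 6·5 = 122 ≡ 1.
  S_1 = Σ v_i α_i r_i = 10·2·8 + 6·9·1 + 9·7·0 + 2·1·3 + 6·8·5 = 460 ≡ 9.
  α_i^2 mod 11 = [4, 4, 5, 1, 9].
  S_2 = Σ v_i α_i^2 r_i = 10·4·8 + 6·4·1 + 9·5·0 + 2·1·3 + 6·9·5 = 620 ≡ 4.
  S = (1, 9, 4) ≠ 0, so r is not a codeword (an error is present).
Step 3: locate the error. For a single error e at position i, S_ℓ = v_i·e·α_i^ℓ, so α_err = S_1/S_0.
  S_0^{−1} = 1^{−1} = 1 (mod 11), so α_err = 9·1 = 9 ≡ 9 = α_2. Error position i = 2.
  Consistency check: S_2/S_1 = 4·5 = 20 ≡ 9 = α_err ✓ (single-error assumption holds).
Step 4: error magnitude e = S_0/v_2 = S_0·∏_{j≠2}(α_2 − α_j) = 1·2 = 2 ≡ 2 (mod 11).
Step 5: correct position 2: c_2 = r_2 − e = 1 − 2 ≡ 10 (mod 11). Hence c = [8, 10, 0, 3, 5].
  Check: interpolating c through the α_i gives m(x) = 9 + 5·x (degree < 2) with m(α_i) = c_i for every i, so c is indeed a codeword.


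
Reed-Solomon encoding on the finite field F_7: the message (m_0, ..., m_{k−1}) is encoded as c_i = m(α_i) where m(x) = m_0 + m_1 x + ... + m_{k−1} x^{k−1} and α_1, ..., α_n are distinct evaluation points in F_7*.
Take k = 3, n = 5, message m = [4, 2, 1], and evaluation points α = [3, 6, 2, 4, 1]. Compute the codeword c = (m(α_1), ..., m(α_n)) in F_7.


c = [5, 3, 5, 0, 0]

Message polynomial: m(x) = 4 + 2·x + 1·x^2 (mod 7).
For each evaluation point α_i, compute m(α_i) mod 7:
  α_1 = 3: Horner steps 1 → 5 → 5, so m(3) = 5.
  α_2 = 6: Horner steps 1 → 1 → 3, so m(6) = 3.
  α_3 = 2: Horner steps 1 → 4 → 5, so m(2) = 5.
  α_4 = 4: Horner steps 1 → 6 → 0, so m(4) = 0.
  α_5 = 1: Horner steps 1 → 3 → 0, so m(1) = 0.
Codeword c = [5, 3, 5, 0, 0] ∈ F_7^5.


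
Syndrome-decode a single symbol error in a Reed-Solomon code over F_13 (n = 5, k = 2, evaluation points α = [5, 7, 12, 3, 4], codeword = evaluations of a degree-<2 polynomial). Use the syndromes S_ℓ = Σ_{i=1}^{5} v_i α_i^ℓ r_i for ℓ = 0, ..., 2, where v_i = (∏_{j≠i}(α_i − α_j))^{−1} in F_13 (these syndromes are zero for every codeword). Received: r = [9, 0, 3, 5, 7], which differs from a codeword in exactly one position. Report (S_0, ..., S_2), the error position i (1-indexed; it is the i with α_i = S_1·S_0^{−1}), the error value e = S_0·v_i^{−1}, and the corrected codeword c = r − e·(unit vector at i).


S = (10, 3, 10), error at position 3, error magnitude e = 6, c = [9, 0, 10, 5, 7].

Step 1: column multipliers v_i = (∏_{j≠i}(α_i − α_j))^{−1} mod 13.
  i = 1 (α = 5): (5−7)(5−12)(5−3)(5−4) = (−2)·(−7)·2·1 = 28 ≡ 2, so v_1 = 2^{−1} = 7 (mod 13).
  i = 2 (α = 7): (7−5)(7−12)(7−3)(7−4) = 2·(−5)·4·3 = −120 ≡ 10, so v_2 = 10^{−1} = 4 (mod 13).
  i = 3 (α = 12): (12−5)(12−7)(12−3)(12−4) = 7·5·9·8 = 2520 ≡ 11, so v_3 = 11^{−1} = 6 (mod 13).
  i = 4 (α = 3): (3−5)(3−7)(3−12)(3−4) = (−2)·(−4)·(−9)·(−1) = 72 ≡ 7, so v_4 = 7^{−1} = 2 (mod 13).
  i = 5 (α = 4): (4−5)(4−7)(4−12)(4−3) = (−1)·(−3)·(−8)·1 = −24 ≡ 2, so v_5 = 2^{−1} = 7 (mod 13).
  v = [7, 4, 6, 2, 7].
Step 2: syndromes of r = [9, 0, 3, 5, 7] (all sums mod 13).
  S_0 = Σ v_i r_i = 7·9 + 4·0 + 6·3 + 2·5 + 7·7 = 140 ≡ 10.
  S_1 = Σ v_i α_i r_i = 7·5·9 + 4·7·0 + 6·12·3 + 2·3·5 + 7·4·7 = 757 ≡ 3.
  α_i^2 mod 13 = [12, 10, 1, 9, 3].
  S_2 = Σ v_i α_i^2 r_i = 7·12·9 + 4·10·0 + 6·1·3 + 2·9·5 + 7·3·7 = 1011 ≡ 10.
  S = (10, 3, 10) ≠ 0, so r is not a codeword (an error is present).
Step 3: locate the error. For a single error e at position i, S_ℓ = v_i·e·α_i^ℓ, so α_err = S_1/S_0.
  S_0^{−1} = 10^{−1} = 4 (mod 13), so α_err = 3·4 = 12 ≡ 12 = α_3. Error position i = 3.
  Consistency check: S_2/S_1 = 10·9 = 90 ≡ 12 = α_err ✓ (single-error assumption holds).
Step 4: error magnitude e = S_0/v_3 = S_0·∏_{j≠3}(α_3 − α_j) = 10·11 = 110 ≡ 6 (mod 13).
Step 5: correct position 3: c_3 = r_3 − e = 3 − 6 ≡ 10 (mod 13). Hence c = [9, 0, 10, 5, 7].
  Check: interpolating c through the α_i gives m(x) = 12 + 2·x (degree < 2) with m(α_i) = c_i for every i, so c is indeed a codeword.


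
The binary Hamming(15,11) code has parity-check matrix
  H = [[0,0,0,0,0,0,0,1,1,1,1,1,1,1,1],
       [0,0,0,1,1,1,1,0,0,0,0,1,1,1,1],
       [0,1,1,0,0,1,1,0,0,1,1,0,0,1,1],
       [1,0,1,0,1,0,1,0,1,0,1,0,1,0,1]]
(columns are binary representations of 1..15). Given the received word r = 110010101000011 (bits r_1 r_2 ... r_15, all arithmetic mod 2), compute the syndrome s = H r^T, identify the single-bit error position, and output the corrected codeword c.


s = (1, 0, 0, 1)^T, error position = 9, corrected codeword c = 110010100000011

Compute s = H r^T mod 2 one row at a time:
  s_1 = 0 + 1 + 0 + 0 + 0 + 0 + 1 + 1 = 3 ≡ 1 (mod 2).
  s_2 = 0 + 1 + 0 + 1 + 0 + 0 + 1 + 1 = 4 ≡ 0 (mod 2).
  s_3 = 1 + 0 + 0 + 1 + 0 + 0 + 1 + 1 = 4 ≡ 0 (mod 2).
  s_4 = 1 + 0 + 1 + 1 + 1 + 0 + 0 + 1 = 5 ≡ 1 (mod 2).
s = (1, 0, 0, 1)^T — this equals column 9 of H (binary 1001), so error is at position 9.
Correct: flip bit 9 of r = 110010101000011 to get c = 110010100000011.


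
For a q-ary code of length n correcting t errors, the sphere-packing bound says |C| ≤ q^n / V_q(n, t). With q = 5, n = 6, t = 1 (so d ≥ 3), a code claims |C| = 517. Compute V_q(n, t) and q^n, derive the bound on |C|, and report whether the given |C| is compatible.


V_q(n, t) = 25, q^n = 15625, Hamming bound = 625, |C| = 517 ≤ bound (satisfied).

Step 1: Compute V_q(n, t) = Σ_{j=0}^1 C(n, j) (q−1)^j.
  j = 0: C(6,0)·(4)^0 = 1·1 = 1.
  j = 1: C(6,1)·(4)^1 = 6·4 = 24.
  V_q(n, t) = 1 + 24 = 25.
Step 2: q^n = 5^6 = 15625.
Step 3: Hamming bound ⌊q^n / V_q(n,t)⌋ = ⌊15625/25⌋ = 625.
Step 4: Compare |C| = 517 to 625: satisfied.
The claimed |C| lies below the Hamming bound.


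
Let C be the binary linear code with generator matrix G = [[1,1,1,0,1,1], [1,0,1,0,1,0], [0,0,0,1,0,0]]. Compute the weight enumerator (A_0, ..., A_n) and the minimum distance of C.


Weight distribution: A_0 = 1, A_1 = 1, A_2 = 1, A_3 = 2, A_4 = 1, A_5 = 1, A_6 = 1. Minimum distance d = 1.

Enumerate all 2^3 = 8 messages m ∈ F_2^3.
For each, compute codeword c = mG in F_2^6, then tally its weight.
  m = 000 → c = 000000, weight = 0.
  m = 100 → c = 111011, weight = 5.
  m = 010 → c = 101010, weight = 3.
  m = 110 → c = 010001, weight = 2.
  m = 001 → c = 000100, weight = 1.
  m = 101 → c = 111111, weight = 6.
  m = 011 → c = 101110, weight = 4.
  m = 111 → c = 010101, weight = 3.
Tally weights:
  weight 0: 1 codewords.
  weight 1: 1 codewords.
  weight 2: 1 codewords.
  weight 3: 2 codewords.
  weight 4: 1 codewords.
  weight 5: 1 codewords.
  weight 6: 1 codewords.
Minimum distance d = smallest w > 0 with A_w > 0 = 1.
Sanity: Σ A_w = 8 = 2^3 = 8 ✓.


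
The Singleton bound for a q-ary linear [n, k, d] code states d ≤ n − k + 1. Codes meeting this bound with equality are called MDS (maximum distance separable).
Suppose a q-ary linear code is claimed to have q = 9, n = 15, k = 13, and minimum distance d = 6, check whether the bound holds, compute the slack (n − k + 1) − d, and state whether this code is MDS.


Singleton RHS = n − k + 1 = 3, slack = -3, bound violated (no such code; not MDS).

Singleton bound: d ≤ n − k + 1.
Here n = 15, k = 13, so n − k + 1 = 3.
Given d = 6, check d ≤ 3: NO.
Slack = (n − k + 1) − d = -3.
The slack is negative: d = 6 exceeds n − k + 1 = 3 by 3, so the Singleton bound is violated and no linear [15, 13, 6]_9 code can exist. In particular it is not MDS (MDS requires d = n − k + 1 exactly).
Description: the claimed parameters are [15, 13, 6]_9; such a code would be impossible (violates the Singleton bound).


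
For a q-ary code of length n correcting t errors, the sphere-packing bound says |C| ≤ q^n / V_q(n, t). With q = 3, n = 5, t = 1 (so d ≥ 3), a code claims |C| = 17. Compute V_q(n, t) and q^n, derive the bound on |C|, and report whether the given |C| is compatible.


V_q(n, t) = 11, q^n = 243, Hamming bound = 22, |C| = 17 ≤ bound (satisfied).

Step 1: Compute V_q(n, t) = Σ_{j=0}^1 C(n, j) (q−1)^j.
  j = 0: C(5,0)·(2)^0 = 1·1 = 1.
  j = 1: C(5,1)·(2)^1 = 5·2 = 10.
  V_q(n, t) = 1 + 10 = 11.
Step 2: q^n = 3^5 = 243.
Step 3: Hamming bound ⌊q^n / V_q(n,t)⌋ = ⌊243/11⌋ = 22.
Step 4: Compare |C| = 17 to 22: satisfied.
The claimed |C| lies below the Hamming bound.


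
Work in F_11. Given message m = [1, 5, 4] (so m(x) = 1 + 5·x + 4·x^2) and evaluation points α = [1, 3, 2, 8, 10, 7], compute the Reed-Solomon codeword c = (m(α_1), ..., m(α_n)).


c = [10, 8, 5, 0, 0, 1]

Message polynomial: m(x) = 1 + 5·x + 4·x^2 (mod 11).
For each evaluation point α_i, compute m(α_i) mod 11:
  α_1 = 1: Horner steps 4 → 9 → 10, so m(1) = 10.
  α_2 = 3: Horner steps 4 → 6 → 8, so m(3) = 8.
  α_3 = 2: Horner steps 4 → 2 → 5, so m(2) = 5.
  α_4 = 8: Horner steps 4 → 4 → 0, so m(8) = 0.
  α_5 = 10: Horner steps 4 → 1 → 0, so m(10) = 0.
  α_6 = 7: Horner steps 4 → 0 → 1, so m(7) = 1.
Codeword c = [10, 8, 5, 0, 0, 1] ∈ F_11^6.


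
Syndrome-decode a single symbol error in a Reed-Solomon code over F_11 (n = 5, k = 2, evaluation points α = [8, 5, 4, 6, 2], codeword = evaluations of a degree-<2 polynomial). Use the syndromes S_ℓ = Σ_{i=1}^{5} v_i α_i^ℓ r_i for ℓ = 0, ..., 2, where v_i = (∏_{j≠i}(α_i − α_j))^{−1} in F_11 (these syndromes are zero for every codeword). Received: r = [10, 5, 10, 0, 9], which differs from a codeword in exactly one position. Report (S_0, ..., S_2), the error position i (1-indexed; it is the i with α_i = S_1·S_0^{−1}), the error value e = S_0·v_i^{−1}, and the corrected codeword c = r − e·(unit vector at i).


S = (9, 6, 4), error at position 1, error magnitude e = 9, c = [1, 5, 10, 0, 9].

Step 1: column multipliers v_i = (∏_{j≠i}(α_i − α_j))^{−1} mod 11.
  i = 1 (α = 8): (8−5)(8−4)(8−6)(8−2) = 3·4·2·6 = 144 ≡ 1, so v_1 = 1^{−1} = 1 (mod 11).
  i = 2 (α = 5): (5−8)(5−4)(5−6)(5−2) = (−3)·1·(−1)·3 = 9 ≡ 9, so v_2 = 9^{−1} = 5 (mod 11).
  i = 3 (α = 4): (4−8)(4−5)(4−6)(4−2) = (−4)·(−1)·(−2)·2 = −16 ≡ 6, so v_3 = 6^{−1} = 2 (mod 11).
  i = 4 (α = 6): (6−8)(6−5)(6−4)(6−2) = (−2)·1·2·4 = −16 ≡ 6, so v_4 = 6^{−1} = 2 (mod 11).
  i = 5 (α = 2): (2−8)(2−5)(2−4)(2−6) = (−6)·(−3)·(−2)·(−4) = 144 ≡ 1, so v_5 = 1^{−1} = 1 (mod 11).
  v = [1, 5, 2, 2, 1].
Step 2: syndromes of r = [10, 5, 10, 0, 9] (all sums mod 11).
  S_0 = Σ v_i r_i = 1·10 + 5·5 + 2·10 + 2·0 + 1·9 = 64 ≡ 9.
  S_1 = Σ v_i α_i r_i = 1·8·10 + 5·5·5 + 2·4·10 + 2·6·0 + 1·2·9 = 303 ≡ 6.
  α_i^2 mod 11 = [9, 3, 5, 3, 4].
  S_2 = Σ v_i α_i^2 r_i = 1·9·10 + 5·3·5 + 2·5·10 + 2·3·0 + 1·4·9 = 301 ≡ 4.
  S = (9, 6, 4) ≠ 0, so r is not a codeword (an error is present).
Step 3: locate the error. For a single error e at position i, S_ℓ = v_i·e·α_i^ℓ, so α_err = S_1/S_0.
  S_0^{−1} = 9^{−1} = 5 (mod 11), so α_err = 6·5 = 30 ≡ 8 = α_1. Error position i = 1.
  Consistency check: S_2/S_1 = 4·2 = 8 ≡ 8 = α_err ✓ (single-error assumption holds).
Step 4: error magnitude e = S_0/v_1 = S_0·∏_{j≠1}(α_1 − α_j) = 9·1 = 9 ≡ 9 (mod 11).
Step 5: correct position 1: c_1 = r_1 − e = 10 − 9 ≡ 1 (mod 11). Hence c = [1, 5, 10, 0, 9].
  Check: interpolating c through the α_i gives m(x) = 8 + 6·x (degree < 2) with m(α_i) = c_i for every i, so c is indeed a codeword.


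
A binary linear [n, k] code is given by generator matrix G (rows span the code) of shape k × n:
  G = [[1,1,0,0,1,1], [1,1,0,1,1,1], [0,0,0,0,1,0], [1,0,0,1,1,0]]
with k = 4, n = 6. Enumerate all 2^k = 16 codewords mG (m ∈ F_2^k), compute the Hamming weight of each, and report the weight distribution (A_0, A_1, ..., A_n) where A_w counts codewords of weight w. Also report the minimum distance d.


Weight distribution: A_0 = 1, A_1 = 3, A_2 = 4, A_3 = 4, A_4 = 3, A_5 = 1. Minimum distance d = 1.

Enumerate all 2^4 = 16 messages m ∈ F_2^4.
For each, compute codeword c = mG in F_2^6, then tally its weight.
  m = 0000 → c = 000000, weight = 0.
  m = 1000 → c = 110011, weight = 4.
  m = 0100 → c = 110111, weight = 5.
  m = 1100 → c = 000100, weight = 1.
  m = 0010 → c = 000010, weight = 1.
  m = 1010 → c = 110001, weight = 3.
  m = 0110 → c = 110101, weight = 4.
  m = 1110 → c = 000110, weight = 2.
  m = 0001 → c = 100110, weight = 3.
  m = 1001 → c = 010101, weight = 3.
  m = 0101 → c = 010001, weight = 2.
  m = 1101 → c = 100010, weight = 2.
  m = 0011 → c = 100100, weight = 2.
  m = 1011 → c = 010111, weight = 4.
  m = 0111 → c = 010011, weight = 3.
  m = 1111 → c = 100000, weight = 1.
Tally weights:
  weight 0: 1 codewords.
  weight 1: 3 codewords.
  weight 2: 4 codewords.
  weight 3: 4 codewords.
  weight 4: 3 codewords.
  weight 5: 1 codewords.
Minimum distance d = smallest w > 0 with A_w > 0 = 1.
Sanity: Σ A_w = 16 = 2^4 = 16 ✓.
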